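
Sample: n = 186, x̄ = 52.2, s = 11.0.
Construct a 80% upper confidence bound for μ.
μ ≤ 52.88

Upper bound (one-sided):
t* = 0.844 (one-sided for 80%)
Upper bound = x̄ + t* · s/√n = 52.2 + 0.844 · 11.0/√186 = 52.88

We are 80% confident that μ ≤ 52.88.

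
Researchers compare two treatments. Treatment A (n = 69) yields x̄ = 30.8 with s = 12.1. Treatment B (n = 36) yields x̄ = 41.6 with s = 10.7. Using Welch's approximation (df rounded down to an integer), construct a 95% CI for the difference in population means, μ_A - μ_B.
(-15.38, -6.22)

Difference: x̄₁ - x̄₂ = -10.80
SE = √(s₁²/n₁ + s₂²/n₂) = √(12.1²/69 + 10.7²/36) = 2.3026
df = 79.15 → 79 (Welch–Satterthwaite, rounded down)
t* = 1.990

CI: -10.80 ± 1.990 · 2.3026 = -10.80 ± 4.58 = (-15.38, -6.22)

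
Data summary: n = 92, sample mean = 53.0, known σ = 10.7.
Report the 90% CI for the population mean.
(51.16, 54.84)

z-interval (σ known):
z* = 1.645 for 90% confidence

Margin of error = z* · σ/√n = 1.645 · 10.7/√92 = 1.84

CI: (53.0 - 1.84, 53.0 + 1.84) = (51.16, 54.84)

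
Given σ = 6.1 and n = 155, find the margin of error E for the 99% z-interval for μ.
Margin of error = 1.26

Margin of error = z* · σ/√n
= 2.576 · 6.1/√155
= 2.576 · 6.1/12.4499
= 1.26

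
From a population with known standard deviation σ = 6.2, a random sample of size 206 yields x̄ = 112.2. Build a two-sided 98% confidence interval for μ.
(111.20, 113.20)

z-interval (σ known):
z* = 2.326 for 98% confidence

Margin of error = z* · σ/√n = 2.326 · 6.2/√206 = 1.00

CI: (112.2 - 1.00, 112.2 + 1.00) = (111.20, 113.20)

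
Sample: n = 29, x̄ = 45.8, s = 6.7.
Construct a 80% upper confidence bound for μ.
μ ≤ 46.86

Upper bound (one-sided):
t* = 0.855 (one-sided for 80%)
Upper bound = x̄ + t* · s/√n = 45.8 + 0.855 · 6.7/√29 = 46.86

We are 80% confident that μ ≤ 46.86.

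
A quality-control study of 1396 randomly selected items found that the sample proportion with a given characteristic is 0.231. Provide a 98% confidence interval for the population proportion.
(0.205, 0.257)

Proportion CI:
SE = √(p̂(1-p̂)/n) = √(0.231 · 0.769 / 1396) = 0.01128

z* = 2.326
Margin = z* · SE = 2.326 · 0.01128 = 0.0262

CI: 0.231 ± 0.0262 = (0.205, 0.257)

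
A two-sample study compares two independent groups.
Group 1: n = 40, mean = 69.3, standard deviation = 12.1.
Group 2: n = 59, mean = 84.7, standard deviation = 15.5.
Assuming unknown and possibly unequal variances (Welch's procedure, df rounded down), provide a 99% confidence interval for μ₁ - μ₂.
(-22.71, -8.09)

Difference: x̄₁ - x̄₂ = -15.40
SE = √(s₁²/n₁ + s₂²/n₂) = √(12.1²/40 + 15.5²/59) = 2.7807
df = 94.99 → 94 (Welch–Satterthwaite, rounded down)
t* = 2.629

CI: -15.40 ± 2.629 · 2.7807 = -15.40 ± 7.31 = (-22.71, -8.09)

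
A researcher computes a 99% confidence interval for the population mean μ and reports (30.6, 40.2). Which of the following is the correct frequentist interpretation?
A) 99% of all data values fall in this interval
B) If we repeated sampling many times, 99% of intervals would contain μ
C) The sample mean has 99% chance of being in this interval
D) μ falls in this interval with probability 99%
B

A) Wrong — a CI is about the parameter μ, not individual data values.
B) Correct — this is the frequentist long-run coverage interpretation.
C) Wrong — x̄ is observed and sits in the interval by construction.
D) Wrong — μ is fixed; the randomness lives in the interval, not in μ.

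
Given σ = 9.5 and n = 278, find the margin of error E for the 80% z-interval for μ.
Margin of error = 0.73

Margin of error = z* · σ/√n
= 1.282 · 9.5/√278
= 1.282 · 9.5/16.6733
= 0.73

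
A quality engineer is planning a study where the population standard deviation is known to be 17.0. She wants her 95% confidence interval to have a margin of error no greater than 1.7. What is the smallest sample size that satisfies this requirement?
n ≥ 385

For margin E ≤ 1.7:
n ≥ (z* · σ / E)²
n ≥ (1.960 · 17.0 / 1.7)²
n ≥ 384.16

Minimum n = 385 (rounding up)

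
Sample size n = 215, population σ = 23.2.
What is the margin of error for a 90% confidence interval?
Margin of error = 2.60

Margin of error = z* · σ/√n
= 1.645 · 23.2/√215
= 1.645 · 23.2/14.6629
= 2.60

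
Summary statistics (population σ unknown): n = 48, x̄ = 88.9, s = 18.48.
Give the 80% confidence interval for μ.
(85.43, 92.37)

t-interval (σ unknown):
df = n - 1 = 47
t* = 1.300 for 80% confidence

Margin of error = t* · s/√n = 1.300 · 18.48/√48 = 3.47

CI: (85.43, 92.37)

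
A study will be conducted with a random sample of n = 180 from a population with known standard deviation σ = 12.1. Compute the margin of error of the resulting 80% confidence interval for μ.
Margin of error = 1.16

Margin of error = z* · σ/√n
= 1.282 · 12.1/√180
= 1.282 · 12.1/13.4164
= 1.16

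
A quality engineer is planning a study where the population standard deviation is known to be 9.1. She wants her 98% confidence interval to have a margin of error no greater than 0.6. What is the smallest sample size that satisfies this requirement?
n ≥ 1245

For margin E ≤ 0.6:
n ≥ (z* · σ / E)²
n ≥ (2.326 · 9.1 / 0.6)²
n ≥ 1244.51

Minimum n = 1245 (rounding up)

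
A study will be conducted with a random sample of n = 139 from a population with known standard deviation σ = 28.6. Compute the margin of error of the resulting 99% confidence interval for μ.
Margin of error = 6.25

Margin of error = z* · σ/√n
= 2.576 · 28.6/√139
= 2.576 · 28.6/11.7898
= 6.25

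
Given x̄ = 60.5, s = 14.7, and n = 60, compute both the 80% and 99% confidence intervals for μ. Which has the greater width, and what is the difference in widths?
99% CI is wider by 5.18

df = 59
80% CI: t* = 1.296, (58.04, 62.96), width = 2 · t* · s/√n = 4.92
99% CI: t* = 2.662, (55.45, 65.55), width = 2 · t* · s/√n = 10.10

The 99% CI is wider by 10.10 - 4.92 = 5.18.
Higher confidence requires a wider interval.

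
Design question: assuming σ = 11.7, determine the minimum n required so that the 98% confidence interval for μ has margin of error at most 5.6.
n ≥ 24

For margin E ≤ 5.6:
n ≥ (z* · σ / E)²
n ≥ (2.326 · 11.7 / 5.6)²
n ≥ 23.62

Minimum n = 24 (rounding up)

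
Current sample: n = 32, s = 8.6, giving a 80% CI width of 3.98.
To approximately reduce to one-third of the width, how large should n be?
n ≈ 288

CI width ∝ 1/√n
To reduce width by factor 3, need √n to grow by 3 → need 3² = 9 times as many samples.

Current: n = 32, width = 3.98
New: n = 288, width ≈ 1.30

Width reduced by factor of 3.98/1.30 = 3.06.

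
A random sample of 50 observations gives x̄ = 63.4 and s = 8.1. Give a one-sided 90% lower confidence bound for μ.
μ ≥ 61.91

Lower bound (one-sided):
t* = 1.299 (one-sided for 90%)
Lower bound = x̄ - t* · s/√n = 63.4 - 1.299 · 8.1/√50 = 61.91

We are 90% confident that μ ≥ 61.91.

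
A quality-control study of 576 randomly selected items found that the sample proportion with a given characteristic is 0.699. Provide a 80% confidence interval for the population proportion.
(0.674, 0.724)

Proportion CI:
SE = √(p̂(1-p̂)/n) = √(0.699 · 0.301 / 576) = 0.01911

z* = 1.282
Margin = z* · SE = 1.282 · 0.01911 = 0.0245

CI: 0.699 ± 0.0245 = (0.674, 0.724)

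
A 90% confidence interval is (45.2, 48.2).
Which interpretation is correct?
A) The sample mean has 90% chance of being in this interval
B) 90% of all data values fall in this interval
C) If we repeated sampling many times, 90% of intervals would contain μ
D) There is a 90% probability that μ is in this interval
C

A) Wrong — x̄ is observed and sits in the interval by construction.
B) Wrong — a CI is about the parameter μ, not individual data values.
C) Correct — this is the frequentist long-run coverage interpretation.
D) Wrong — μ is fixed; the randomness lives in the interval, not in μ.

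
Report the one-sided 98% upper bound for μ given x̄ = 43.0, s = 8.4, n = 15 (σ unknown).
μ ≤ 47.91

Upper bound (one-sided):
t* = 2.264 (one-sided for 98%)
Upper bound = x̄ + t* · s/√n = 43.0 + 2.264 · 8.4/√15 = 47.91

We are 98% confident that μ ≤ 47.91.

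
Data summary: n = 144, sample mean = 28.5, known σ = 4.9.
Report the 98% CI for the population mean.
(27.55, 29.45)

z-interval (σ known):
z* = 2.326 for 98% confidence

Margin of error = z* · σ/√n = 2.326 · 4.9/√144 = 0.95

CI: (28.5 - 0.95, 28.5 + 0.95) = (27.55, 29.45)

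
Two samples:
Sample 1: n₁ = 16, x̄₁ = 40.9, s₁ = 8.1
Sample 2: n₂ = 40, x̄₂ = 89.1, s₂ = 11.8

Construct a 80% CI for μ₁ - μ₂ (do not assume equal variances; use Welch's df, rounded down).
(-51.79, -44.61)

Difference: x̄₁ - x̄₂ = -48.20
SE = √(s₁²/n₁ + s₂²/n₂) = √(8.1²/16 + 11.8²/40) = 2.7535
df = 40.15 → 40 (Welch–Satterthwaite, rounded down)
t* = 1.303

CI: -48.20 ± 1.303 · 2.7535 = -48.20 ± 3.59 = (-51.79, -44.61)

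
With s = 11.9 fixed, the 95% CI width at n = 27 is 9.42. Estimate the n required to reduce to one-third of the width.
n ≈ 243

CI width ∝ 1/√n
To reduce width by factor 3, need √n to grow by 3 → need 3² = 9 times as many samples.

Current: n = 27, width = 9.42
New: n = 243, width ≈ 3.01

Width reduced by factor of 9.42/3.01 = 3.13.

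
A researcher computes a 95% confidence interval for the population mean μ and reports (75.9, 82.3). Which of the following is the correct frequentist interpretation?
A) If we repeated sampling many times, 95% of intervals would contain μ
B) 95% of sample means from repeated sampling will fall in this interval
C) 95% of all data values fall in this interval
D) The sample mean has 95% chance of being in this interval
A

A) Correct — this is the frequentist long-run coverage interpretation.
B) Wrong — coverage applies to intervals containing μ, not to future x̄ values.
C) Wrong — a CI is about the parameter μ, not individual data values.
D) Wrong — x̄ is observed and sits in the interval by construction.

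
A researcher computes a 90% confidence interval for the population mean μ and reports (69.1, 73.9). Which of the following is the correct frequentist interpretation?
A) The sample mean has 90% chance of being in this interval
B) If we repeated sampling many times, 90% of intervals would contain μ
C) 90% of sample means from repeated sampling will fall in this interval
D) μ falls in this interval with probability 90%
B

A) Wrong — x̄ is observed and sits in the interval by construction.
B) Correct — this is the frequentist long-run coverage interpretation.
C) Wrong — coverage applies to intervals containing μ, not to future x̄ values.
D) Wrong — μ is fixed; the randomness lives in the interval, not in μ.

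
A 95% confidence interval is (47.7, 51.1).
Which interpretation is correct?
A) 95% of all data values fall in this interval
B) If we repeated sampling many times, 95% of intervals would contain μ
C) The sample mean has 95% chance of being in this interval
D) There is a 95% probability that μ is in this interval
B

A) Wrong — a CI is about the parameter μ, not individual data values.
B) Correct — this is the frequentist long-run coverage interpretation.
C) Wrong — x̄ is observed and sits in the interval by construction.
D) Wrong — μ is fixed; the randomness lives in the interval, not in μ.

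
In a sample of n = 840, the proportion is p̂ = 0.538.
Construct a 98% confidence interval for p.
(0.498, 0.578)

Proportion CI:
SE = √(p̂(1-p̂)/n) = √(0.538 · 0.462 / 840) = 0.01720

z* = 2.326
Margin = z* · SE = 2.326 · 0.01720 = 0.0400

CI: 0.538 ± 0.0400 = (0.498, 0.578)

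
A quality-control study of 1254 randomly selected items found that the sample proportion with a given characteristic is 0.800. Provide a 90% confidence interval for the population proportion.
(0.781, 0.819)

Proportion CI:
SE = √(p̂(1-p̂)/n) = √(0.800 · 0.200 / 1254) = 0.01130

z* = 1.645
Margin = z* · SE = 1.645 · 0.01130 = 0.0186

CI: 0.800 ± 0.0186 = (0.781, 0.819)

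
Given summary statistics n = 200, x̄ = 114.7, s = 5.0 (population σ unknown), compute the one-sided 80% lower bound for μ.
μ ≥ 114.40

Lower bound (one-sided):
t* = 0.843 (one-sided for 80%)
Lower bound = x̄ - t* · s/√n = 114.7 - 0.843 · 5.0/√200 = 114.40

We are 80% confident that μ ≥ 114.40.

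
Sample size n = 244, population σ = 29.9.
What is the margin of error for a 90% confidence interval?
Margin of error = 3.15

Margin of error = z* · σ/√n
= 1.645 · 29.9/√244
= 1.645 · 29.9/15.6205
= 3.15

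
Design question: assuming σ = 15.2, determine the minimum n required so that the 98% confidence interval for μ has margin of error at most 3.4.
n ≥ 109

For margin E ≤ 3.4:
n ≥ (z* · σ / E)²
n ≥ (2.326 · 15.2 / 3.4)²
n ≥ 108.13

Minimum n = 109 (rounding up)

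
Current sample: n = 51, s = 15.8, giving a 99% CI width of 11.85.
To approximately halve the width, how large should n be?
n ≈ 204

CI width ∝ 1/√n
To reduce width by factor 2, need √n to grow by 2 → need 2² = 4 times as many samples.

Current: n = 51, width = 11.85
New: n = 204, width ≈ 5.75

Width reduced by factor of 11.85/5.75 = 2.06.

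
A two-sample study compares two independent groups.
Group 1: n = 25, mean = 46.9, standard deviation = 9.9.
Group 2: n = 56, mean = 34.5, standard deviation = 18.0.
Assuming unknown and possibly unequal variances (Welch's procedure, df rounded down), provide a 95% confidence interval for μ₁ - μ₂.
(6.19, 18.61)

Difference: x̄₁ - x̄₂ = 12.40
SE = √(s₁²/n₁ + s₂²/n₂) = √(9.9²/25 + 18.0²/56) = 3.1155
df = 75.43 → 75 (Welch–Satterthwaite, rounded down)
t* = 1.992

CI: 12.40 ± 1.992 · 3.1155 = 12.40 ± 6.21 = (6.19, 18.61)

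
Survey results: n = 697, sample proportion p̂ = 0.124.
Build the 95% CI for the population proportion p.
(0.100, 0.148)

Proportion CI:
SE = √(p̂(1-p̂)/n) = √(0.124 · 0.876 / 697) = 0.01248

z* = 1.960
Margin = z* · SE = 1.960 · 0.01248 = 0.0245

CI: 0.124 ± 0.0245 = (0.100, 0.148)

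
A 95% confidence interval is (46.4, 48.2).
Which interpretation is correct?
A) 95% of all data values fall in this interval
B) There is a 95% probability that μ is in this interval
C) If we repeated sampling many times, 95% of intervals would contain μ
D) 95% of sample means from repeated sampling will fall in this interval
C

A) Wrong — a CI is about the parameter μ, not individual data values.
B) Wrong — μ is fixed; the randomness lives in the interval, not in μ.
C) Correct — this is the frequentist long-run coverage interpretation.
D) Wrong — coverage applies to intervals containing μ, not to future x̄ values.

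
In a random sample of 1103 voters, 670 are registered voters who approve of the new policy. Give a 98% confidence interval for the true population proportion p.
(0.573, 0.642)

Proportion CI:
p̂ = 670/1103 = 0.60743
SE = √(p̂(1-p̂)/n) = √(0.60743 · 0.39257 / 1103) = 0.01470

z* = 2.326
Margin = z* · SE = 2.326 · 0.01470 = 0.0342

CI: 0.60743 ± 0.0342 = (0.573, 0.642)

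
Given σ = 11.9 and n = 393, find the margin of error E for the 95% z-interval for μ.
Margin of error = 1.18

Margin of error = z* · σ/√n
= 1.960 · 11.9/√393
= 1.960 · 11.9/19.8242
= 1.18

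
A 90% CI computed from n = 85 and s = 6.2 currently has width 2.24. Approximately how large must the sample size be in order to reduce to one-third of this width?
n ≈ 765

CI width ∝ 1/√n
To reduce width by factor 3, need √n to grow by 3 → need 3² = 9 times as many samples.

Current: n = 85, width = 2.24
New: n = 765, width ≈ 0.74

Width reduced by factor of 2.24/0.74 = 3.03.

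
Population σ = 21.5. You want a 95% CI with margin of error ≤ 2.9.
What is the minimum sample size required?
n ≥ 212

For margin E ≤ 2.9:
n ≥ (z* · σ / E)²
n ≥ (1.960 · 21.5 / 2.9)²
n ≥ 211.15

Minimum n = 212 (rounding up)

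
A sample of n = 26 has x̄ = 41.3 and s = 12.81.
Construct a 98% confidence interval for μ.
(35.06, 47.54)

t-interval (σ unknown):
df = n - 1 = 25
t* = 2.485 for 98% confidence

Margin of error = t* · s/√n = 2.485 · 12.81/√26 = 6.24

CI: (35.06, 47.54)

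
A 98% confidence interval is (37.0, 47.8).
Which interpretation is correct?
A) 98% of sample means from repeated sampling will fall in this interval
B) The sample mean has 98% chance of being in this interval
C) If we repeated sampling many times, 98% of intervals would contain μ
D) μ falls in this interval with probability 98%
C

A) Wrong — coverage applies to intervals containing μ, not to future x̄ values.
B) Wrong — x̄ is observed and sits in the interval by construction.
C) Correct — this is the frequentist long-run coverage interpretation.
D) Wrong — μ is fixed; the randomness lives in the interval, not in μ.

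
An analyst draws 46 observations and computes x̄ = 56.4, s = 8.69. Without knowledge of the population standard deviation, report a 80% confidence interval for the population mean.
(54.73, 58.07)

t-interval (σ unknown):
df = n - 1 = 45
t* = 1.301 for 80% confidence

Margin of error = t* · s/√n = 1.301 · 8.69/√46 = 1.67

CI: (54.73, 58.07)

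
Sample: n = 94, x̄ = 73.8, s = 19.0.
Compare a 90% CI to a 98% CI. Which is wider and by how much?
98% CI is wider by 2.77

df = 93
90% CI: t* = 1.661, (70.54, 77.06), width = 2 · t* · s/√n = 6.51
98% CI: t* = 2.367, (69.16, 78.44), width = 2 · t* · s/√n = 9.28

The 98% CI is wider by 9.28 - 6.51 = 2.77.
Higher confidence requires a wider interval.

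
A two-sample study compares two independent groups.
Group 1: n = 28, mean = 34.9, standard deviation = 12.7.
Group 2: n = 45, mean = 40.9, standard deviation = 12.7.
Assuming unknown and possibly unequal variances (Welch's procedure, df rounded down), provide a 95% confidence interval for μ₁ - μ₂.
(-12.12, 0.12)

Difference: x̄₁ - x̄₂ = -6.00
SE = √(s₁²/n₁ + s₂²/n₂) = √(12.7²/28 + 12.7²/45) = 3.0569
df = 57.41 → 57 (Welch–Satterthwaite, rounded down)
t* = 2.002

CI: -6.00 ± 2.002 · 3.0569 = -6.00 ± 6.12 = (-12.12, 0.12)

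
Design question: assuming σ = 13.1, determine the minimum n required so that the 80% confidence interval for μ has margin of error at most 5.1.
n ≥ 11

For margin E ≤ 5.1:
n ≥ (z* · σ / E)²
n ≥ (1.282 · 13.1 / 5.1)²
n ≥ 10.84

Minimum n = 11 (rounding up)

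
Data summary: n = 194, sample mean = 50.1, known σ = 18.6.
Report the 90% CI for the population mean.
(47.90, 52.30)

z-interval (σ known):
z* = 1.645 for 90% confidence

Margin of error = z* · σ/√n = 1.645 · 18.6/√194 = 2.20

CI: (50.1 - 2.20, 50.1 + 2.20) = (47.90, 52.30)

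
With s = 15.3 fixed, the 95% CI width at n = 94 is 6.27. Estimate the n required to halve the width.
n ≈ 376

CI width ∝ 1/√n
To reduce width by factor 2, need √n to grow by 2 → need 2² = 4 times as many samples.

Current: n = 94, width = 6.27
New: n = 376, width ≈ 3.10

Width reduced by factor of 6.27/3.10 = 2.02.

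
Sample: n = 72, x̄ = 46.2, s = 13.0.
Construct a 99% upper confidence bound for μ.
μ ≤ 49.85

Upper bound (one-sided):
t* = 2.380 (one-sided for 99%)
Upper bound = x̄ + t* · s/√n = 46.2 + 2.380 · 13.0/√72 = 49.85

We are 99% confident that μ ≤ 49.85.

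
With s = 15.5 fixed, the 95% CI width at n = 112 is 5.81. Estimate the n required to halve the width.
n ≈ 448

CI width ∝ 1/√n
To reduce width by factor 2, need √n to grow by 2 → need 2² = 4 times as many samples.

Current: n = 112, width = 5.81
New: n = 448, width ≈ 2.88

Width reduced by factor of 5.81/2.88 = 2.02.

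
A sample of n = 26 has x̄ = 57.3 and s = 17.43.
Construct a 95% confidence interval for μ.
(50.26, 64.34)

t-interval (σ unknown):
df = n - 1 = 25
t* = 2.060 for 95% confidence

Margin of error = t* · s/√n = 2.060 · 17.43/√26 = 7.04

CI: (50.26, 64.34)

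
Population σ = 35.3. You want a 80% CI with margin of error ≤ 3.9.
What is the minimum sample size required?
n ≥ 135

For margin E ≤ 3.9:
n ≥ (z* · σ / E)²
n ≥ (1.282 · 35.3 / 3.9)²
n ≥ 134.65

Minimum n = 135 (rounding up)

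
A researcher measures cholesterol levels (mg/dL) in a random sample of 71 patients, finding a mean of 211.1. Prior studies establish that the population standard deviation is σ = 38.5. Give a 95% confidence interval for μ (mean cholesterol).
(202.14, 220.06)

z-interval (σ known):
z* = 1.960 for 95% confidence

Margin of error = z* · σ/√n = 1.960 · 38.5/√71 = 8.96

CI: (211.1 - 8.96, 211.1 + 8.96) = (202.14, 220.06)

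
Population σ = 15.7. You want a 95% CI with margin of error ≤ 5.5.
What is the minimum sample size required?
n ≥ 32

For margin E ≤ 5.5:
n ≥ (z* · σ / E)²
n ≥ (1.960 · 15.7 / 5.5)²
n ≥ 31.30

Minimum n = 32 (rounding up)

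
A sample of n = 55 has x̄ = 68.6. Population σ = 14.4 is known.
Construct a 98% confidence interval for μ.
(64.08, 73.12)

z-interval (σ known):
z* = 2.326 for 98% confidence

Margin of error = z* · σ/√n = 2.326 · 14.4/√55 = 4.52

CI: (68.6 - 4.52, 68.6 + 4.52) = (64.08, 73.12)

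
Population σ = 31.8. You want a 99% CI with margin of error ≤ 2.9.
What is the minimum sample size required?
n ≥ 798

For margin E ≤ 2.9:
n ≥ (z* · σ / E)²
n ≥ (2.576 · 31.8 / 2.9)²
n ≥ 797.90

Minimum n = 798 (rounding up)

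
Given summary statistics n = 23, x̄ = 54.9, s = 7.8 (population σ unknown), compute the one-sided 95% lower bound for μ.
μ ≥ 52.11

Lower bound (one-sided):
t* = 1.717 (one-sided for 95%)
Lower bound = x̄ - t* · s/√n = 54.9 - 1.717 · 7.8/√23 = 52.11

We are 95% confident that μ ≥ 52.11.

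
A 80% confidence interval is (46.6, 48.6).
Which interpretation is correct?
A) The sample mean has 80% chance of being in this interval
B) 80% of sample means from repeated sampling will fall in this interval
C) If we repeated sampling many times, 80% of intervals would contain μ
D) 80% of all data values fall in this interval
C

A) Wrong — x̄ is observed and sits in the interval by construction.
B) Wrong — coverage applies to intervals containing μ, not to future x̄ values.
C) Correct — this is the frequentist long-run coverage interpretation.
D) Wrong — a CI is about the parameter μ, not individual data values.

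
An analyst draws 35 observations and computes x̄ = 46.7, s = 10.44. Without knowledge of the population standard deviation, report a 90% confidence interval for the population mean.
(43.72, 49.68)

t-interval (σ unknown):
df = n - 1 = 34
t* = 1.691 for 90% confidence

Margin of error = t* · s/√n = 1.691 · 10.44/√35 = 2.98

CI: (43.72, 49.68)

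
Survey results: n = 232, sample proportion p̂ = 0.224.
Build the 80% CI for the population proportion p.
(0.189, 0.259)

Proportion CI:
SE = √(p̂(1-p̂)/n) = √(0.224 · 0.776 / 232) = 0.02737

z* = 1.282
Margin = z* · SE = 1.282 · 0.02737 = 0.0351

CI: 0.224 ± 0.0351 = (0.189, 0.259)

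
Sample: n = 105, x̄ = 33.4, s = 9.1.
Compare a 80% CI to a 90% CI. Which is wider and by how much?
90% CI is wider by 0.66

df = 104
80% CI: t* = 1.290, (32.25, 34.55), width = 2 · t* · s/√n = 2.29
90% CI: t* = 1.660, (31.93, 34.87), width = 2 · t* · s/√n = 2.95

The 90% CI is wider by 2.95 - 2.29 = 0.66.
Higher confidence requires a wider interval.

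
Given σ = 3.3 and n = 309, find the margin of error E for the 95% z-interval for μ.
Margin of error = 0.37

Margin of error = z* · σ/√n
= 1.960 · 3.3/√309
= 1.960 · 3.3/17.5784
= 0.37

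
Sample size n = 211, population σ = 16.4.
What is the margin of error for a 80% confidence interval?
Margin of error = 1.45

Margin of error = z* · σ/√n
= 1.282 · 16.4/√211
= 1.282 · 16.4/14.5258
= 1.45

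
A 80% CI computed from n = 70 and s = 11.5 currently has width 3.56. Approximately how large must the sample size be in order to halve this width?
n ≈ 280

CI width ∝ 1/√n
To reduce width by factor 2, need √n to grow by 2 → need 2² = 4 times as many samples.

Current: n = 70, width = 3.56
New: n = 280, width ≈ 1.77

Width reduced by factor of 3.56/1.77 = 2.01.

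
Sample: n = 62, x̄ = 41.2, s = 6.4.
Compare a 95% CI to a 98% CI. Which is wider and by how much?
98% CI is wider by 0.63

df = 61
95% CI: t* = 2.000, (39.57, 42.83), width = 2 · t* · s/√n = 3.25
98% CI: t* = 2.389, (39.26, 43.14), width = 2 · t* · s/√n = 3.88

The 98% CI is wider by 3.88 - 3.25 = 0.63.
Higher confidence requires a wider interval.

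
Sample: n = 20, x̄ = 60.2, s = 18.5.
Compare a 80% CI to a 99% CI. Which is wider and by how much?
99% CI is wider by 12.68

df = 19
80% CI: t* = 1.328, (54.71, 65.69), width = 2 · t* · s/√n = 10.99
99% CI: t* = 2.861, (48.36, 72.04), width = 2 · t* · s/√n = 23.67

The 99% CI is wider by 23.67 - 10.99 = 12.68.
Higher confidence requires a wider interval.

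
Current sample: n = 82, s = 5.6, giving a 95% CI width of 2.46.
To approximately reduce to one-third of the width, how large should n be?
n ≈ 738

CI width ∝ 1/√n
To reduce width by factor 3, need √n to grow by 3 → need 3² = 9 times as many samples.

Current: n = 82, width = 2.46
New: n = 738, width ≈ 0.81

Width reduced by factor of 2.46/0.81 = 3.04.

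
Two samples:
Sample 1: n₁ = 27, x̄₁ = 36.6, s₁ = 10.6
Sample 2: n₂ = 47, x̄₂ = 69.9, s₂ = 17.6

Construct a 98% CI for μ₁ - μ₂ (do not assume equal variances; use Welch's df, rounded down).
(-41.10, -25.50)

Difference: x̄₁ - x̄₂ = -33.30
SE = √(s₁²/n₁ + s₂²/n₂) = √(10.6²/27 + 17.6²/47) = 3.2790
df = 71.79 → 71 (Welch–Satterthwaite, rounded down)
t* = 2.380

CI: -33.30 ± 2.380 · 3.2790 = -33.30 ± 7.80 = (-41.10, -25.50)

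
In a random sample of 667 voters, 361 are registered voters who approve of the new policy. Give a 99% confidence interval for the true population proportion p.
(0.492, 0.591)

Proportion CI:
p̂ = 361/667 = 0.54123
SE = √(p̂(1-p̂)/n) = √(0.54123 · 0.45877 / 667) = 0.01929

z* = 2.576
Margin = z* · SE = 2.576 · 0.01929 = 0.0497

CI: 0.54123 ± 0.0497 = (0.492, 0.591)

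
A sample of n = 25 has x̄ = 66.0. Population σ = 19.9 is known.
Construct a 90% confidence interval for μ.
(59.45, 72.55)

z-interval (σ known):
z* = 1.645 for 90% confidence

Margin of error = z* · σ/√n = 1.645 · 19.9/√25 = 6.55

CI: (66.0 - 6.55, 66.0 + 6.55) = (59.45, 72.55)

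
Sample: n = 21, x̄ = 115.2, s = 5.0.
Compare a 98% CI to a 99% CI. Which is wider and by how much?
99% CI is wider by 0.69

df = 20
98% CI: t* = 2.528, (112.44, 117.96), width = 2 · t* · s/√n = 5.52
99% CI: t* = 2.845, (112.10, 118.30), width = 2 · t* · s/√n = 6.21

The 99% CI is wider by 6.21 - 5.52 = 0.69.
Higher confidence requires a wider interval.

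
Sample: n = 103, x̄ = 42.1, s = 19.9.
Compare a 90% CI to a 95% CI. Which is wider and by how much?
95% CI is wider by 1.27

df = 102
90% CI: t* = 1.660, (38.85, 45.35), width = 2 · t* · s/√n = 6.51
95% CI: t* = 1.983, (38.21, 45.99), width = 2 · t* · s/√n = 7.78

The 95% CI is wider by 7.78 - 6.51 = 1.27.
Higher confidence requires a wider interval.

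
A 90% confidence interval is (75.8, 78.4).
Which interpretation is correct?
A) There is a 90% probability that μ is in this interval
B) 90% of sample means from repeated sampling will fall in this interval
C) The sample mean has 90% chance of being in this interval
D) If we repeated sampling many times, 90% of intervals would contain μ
D

A) Wrong — μ is fixed; the randomness lives in the interval, not in μ.
B) Wrong — coverage applies to intervals containing μ, not to future x̄ values.
C) Wrong — x̄ is observed and sits in the interval by construction.
D) Correct — this is the frequentist long-run coverage interpretation.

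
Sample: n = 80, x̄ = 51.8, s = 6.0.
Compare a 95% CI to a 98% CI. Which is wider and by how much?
98% CI is wider by 0.52

df = 79
95% CI: t* = 1.990, (50.47, 53.13), width = 2 · t* · s/√n = 2.67
98% CI: t* = 2.374, (50.21, 53.39), width = 2 · t* · s/√n = 3.19

The 98% CI is wider by 3.19 - 2.67 = 0.52.
Higher confidence requires a wider interval.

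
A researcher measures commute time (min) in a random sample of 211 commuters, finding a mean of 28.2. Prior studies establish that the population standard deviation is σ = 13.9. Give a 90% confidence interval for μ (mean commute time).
(26.63, 29.77)

z-interval (σ known):
z* = 1.645 for 90% confidence

Margin of error = z* · σ/√n = 1.645 · 13.9/√211 = 1.57

CI: (28.2 - 1.57, 28.2 + 1.57) = (26.63, 29.77)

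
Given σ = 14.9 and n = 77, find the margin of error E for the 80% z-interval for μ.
Margin of error = 2.18

Margin of error = z* · σ/√n
= 1.282 · 14.9/√77
= 1.282 · 14.9/8.7750
= 2.18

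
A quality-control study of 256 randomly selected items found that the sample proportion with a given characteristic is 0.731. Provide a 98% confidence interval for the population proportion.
(0.667, 0.795)

Proportion CI:
SE = √(p̂(1-p̂)/n) = √(0.731 · 0.269 / 256) = 0.02771

z* = 2.326
Margin = z* · SE = 2.326 · 0.02771 = 0.0645

CI: 0.731 ± 0.0645 = (0.667, 0.795)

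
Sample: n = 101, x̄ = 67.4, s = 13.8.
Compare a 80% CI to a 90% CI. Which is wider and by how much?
90% CI is wider by 1.02

df = 100
80% CI: t* = 1.290, (65.63, 69.17), width = 2 · t* · s/√n = 3.54
90% CI: t* = 1.660, (65.12, 69.68), width = 2 · t* · s/√n = 4.56

The 90% CI is wider by 4.56 - 3.54 = 1.02.
Higher confidence requires a wider interval.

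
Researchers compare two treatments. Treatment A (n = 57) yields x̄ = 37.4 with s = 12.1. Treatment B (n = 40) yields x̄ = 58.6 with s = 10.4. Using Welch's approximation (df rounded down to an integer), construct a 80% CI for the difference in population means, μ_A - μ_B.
(-24.16, -18.24)

Difference: x̄₁ - x̄₂ = -21.20
SE = √(s₁²/n₁ + s₂²/n₂) = √(12.1²/57 + 10.4²/40) = 2.2962
df = 91.06 → 91 (Welch–Satterthwaite, rounded down)
t* = 1.291

CI: -21.20 ± 1.291 · 2.2962 = -21.20 ± 2.96 = (-24.16, -18.24)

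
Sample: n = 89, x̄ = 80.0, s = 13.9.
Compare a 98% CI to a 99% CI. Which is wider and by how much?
99% CI is wider by 0.78

df = 88
98% CI: t* = 2.369, (76.51, 83.49), width = 2 · t* · s/√n = 6.98
99% CI: t* = 2.633, (76.12, 83.88), width = 2 · t* · s/√n = 7.76

The 99% CI is wider by 7.76 - 6.98 = 0.78.
Higher confidence requires a wider interval.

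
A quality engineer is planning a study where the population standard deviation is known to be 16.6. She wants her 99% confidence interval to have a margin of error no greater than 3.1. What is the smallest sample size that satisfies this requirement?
n ≥ 191

For margin E ≤ 3.1:
n ≥ (z* · σ / E)²
n ≥ (2.576 · 16.6 / 3.1)²
n ≥ 190.28

Minimum n = 191 (rounding up)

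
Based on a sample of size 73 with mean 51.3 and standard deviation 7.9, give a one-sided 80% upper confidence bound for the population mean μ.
μ ≤ 52.08

Upper bound (one-sided):
t* = 0.847 (one-sided for 80%)
Upper bound = x̄ + t* · s/√n = 51.3 + 0.847 · 7.9/√73 = 52.08

We are 80% confident that μ ≤ 52.08.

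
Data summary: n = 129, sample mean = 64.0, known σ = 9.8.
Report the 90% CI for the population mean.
(62.58, 65.42)

z-interval (σ known):
z* = 1.645 for 90% confidence

Margin of error = z* · σ/√n = 1.645 · 9.8/√129 = 1.42

CI: (64.0 - 1.42, 64.0 + 1.42) = (62.58, 65.42)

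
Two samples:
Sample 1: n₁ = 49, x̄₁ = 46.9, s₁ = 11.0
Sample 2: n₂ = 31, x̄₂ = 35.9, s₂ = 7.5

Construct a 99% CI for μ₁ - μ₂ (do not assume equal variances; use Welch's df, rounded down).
(5.53, 16.47)

Difference: x̄₁ - x̄₂ = 11.00
SE = √(s₁²/n₁ + s₂²/n₂) = √(11.0²/49 + 7.5²/31) = 2.0698
df = 77.50 → 77 (Welch–Satterthwaite, rounded down)
t* = 2.641

CI: 11.00 ± 2.641 · 2.0698 = 11.00 ± 5.47 = (5.53, 16.47)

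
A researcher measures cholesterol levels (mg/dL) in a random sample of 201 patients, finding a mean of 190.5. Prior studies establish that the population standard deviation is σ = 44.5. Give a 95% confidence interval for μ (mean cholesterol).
(184.35, 196.65)

z-interval (σ known):
z* = 1.960 for 95% confidence

Margin of error = z* · σ/√n = 1.960 · 44.5/√201 = 6.15

CI: (190.5 - 6.15, 190.5 + 6.15) = (184.35, 196.65)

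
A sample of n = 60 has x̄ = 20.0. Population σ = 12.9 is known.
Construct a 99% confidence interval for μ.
(15.71, 24.29)

z-interval (σ known):
z* = 2.576 for 99% confidence

Margin of error = z* · σ/√n = 2.576 · 12.9/√60 = 4.29

CI: (20.0 - 4.29, 20.0 + 4.29) = (15.71, 24.29)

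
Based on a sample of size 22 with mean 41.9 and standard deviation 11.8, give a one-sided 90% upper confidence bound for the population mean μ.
μ ≤ 45.23

Upper bound (one-sided):
t* = 1.323 (one-sided for 90%)
Upper bound = x̄ + t* · s/√n = 41.9 + 1.323 · 11.8/√22 = 45.23

We are 90% confident that μ ≤ 45.23.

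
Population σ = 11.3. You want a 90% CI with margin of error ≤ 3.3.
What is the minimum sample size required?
n ≥ 32

For margin E ≤ 3.3:
n ≥ (z* · σ / E)²
n ≥ (1.645 · 11.3 / 3.3)²
n ≥ 31.73

Minimum n = 32 (rounding up)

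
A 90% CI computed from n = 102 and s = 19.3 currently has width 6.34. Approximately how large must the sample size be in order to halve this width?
n ≈ 408

CI width ∝ 1/√n
To reduce width by factor 2, need √n to grow by 2 → need 2² = 4 times as many samples.

Current: n = 102, width = 6.34
New: n = 408, width ≈ 3.15

Width reduced by factor of 6.34/3.15 = 2.01.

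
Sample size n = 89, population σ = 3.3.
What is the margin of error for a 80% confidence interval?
Margin of error = 0.45

Margin of error = z* · σ/√n
= 1.282 · 3.3/√89
= 1.282 · 3.3/9.4340
= 0.45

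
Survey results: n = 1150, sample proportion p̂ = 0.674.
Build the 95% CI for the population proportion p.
(0.647, 0.701)

Proportion CI:
SE = √(p̂(1-p̂)/n) = √(0.674 · 0.326 / 1150) = 0.01382

z* = 1.960
Margin = z* · SE = 1.960 · 0.01382 = 0.0271

CI: 0.674 ± 0.0271 = (0.647, 0.701)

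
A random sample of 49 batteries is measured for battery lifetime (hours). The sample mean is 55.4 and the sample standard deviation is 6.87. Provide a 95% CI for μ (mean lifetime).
(53.43, 57.37)

t-interval (σ unknown):
df = n - 1 = 48
t* = 2.011 for 95% confidence

Margin of error = t* · s/√n = 2.011 · 6.87/√49 = 1.97

CI: (53.43, 57.37)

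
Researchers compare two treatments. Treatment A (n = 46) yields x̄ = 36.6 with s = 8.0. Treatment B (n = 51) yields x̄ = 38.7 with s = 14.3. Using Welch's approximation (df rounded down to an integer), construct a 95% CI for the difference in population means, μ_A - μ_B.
(-6.72, 2.52)

Difference: x̄₁ - x̄₂ = -2.10
SE = √(s₁²/n₁ + s₂²/n₂) = √(8.0²/46 + 14.3²/51) = 2.3240
df = 80.01 → 80 (Welch–Satterthwaite, rounded down)
t* = 1.990

CI: -2.10 ± 1.990 · 2.3240 = -2.10 ± 4.62 = (-6.72, 2.52)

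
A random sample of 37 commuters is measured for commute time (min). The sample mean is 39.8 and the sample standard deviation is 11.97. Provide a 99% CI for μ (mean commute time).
(34.45, 45.15)

t-interval (σ unknown):
df = n - 1 = 36
t* = 2.719 for 99% confidence

Margin of error = t* · s/√n = 2.719 · 11.97/√37 = 5.35

CI: (34.45, 45.15)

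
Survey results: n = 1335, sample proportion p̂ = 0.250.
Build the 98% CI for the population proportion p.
(0.222, 0.278)

Proportion CI:
SE = √(p̂(1-p̂)/n) = √(0.250 · 0.750 / 1335) = 0.01185

z* = 2.326
Margin = z* · SE = 2.326 · 0.01185 = 0.0276

CI: 0.250 ± 0.0276 = (0.222, 0.278)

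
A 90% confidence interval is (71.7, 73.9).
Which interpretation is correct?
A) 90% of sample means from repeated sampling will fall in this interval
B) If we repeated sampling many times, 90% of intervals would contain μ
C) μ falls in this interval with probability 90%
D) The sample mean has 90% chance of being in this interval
B

A) Wrong — coverage applies to intervals containing μ, not to future x̄ values.
B) Correct — this is the frequentist long-run coverage interpretation.
C) Wrong — μ is fixed; the randomness lives in the interval, not in μ.
D) Wrong — x̄ is observed and sits in the interval by construction.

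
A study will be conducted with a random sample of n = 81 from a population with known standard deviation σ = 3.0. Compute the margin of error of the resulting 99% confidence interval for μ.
Margin of error = 0.86

Margin of error = z* · σ/√n
= 2.576 · 3.0/√81
= 2.576 · 3.0/9.0000
= 0.86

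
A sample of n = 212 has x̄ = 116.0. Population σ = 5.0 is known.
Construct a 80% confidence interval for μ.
(115.56, 116.44)

z-interval (σ known):
z* = 1.282 for 80% confidence

Margin of error = z* · σ/√n = 1.282 · 5.0/√212 = 0.44

CI: (116.0 - 0.44, 116.0 + 0.44) = (115.56, 116.44)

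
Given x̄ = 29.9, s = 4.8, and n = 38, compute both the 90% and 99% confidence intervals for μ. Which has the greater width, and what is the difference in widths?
99% CI is wider by 1.60

df = 37
90% CI: t* = 1.687, (28.59, 31.21), width = 2 · t* · s/√n = 2.63
99% CI: t* = 2.715, (27.79, 32.01), width = 2 · t* · s/√n = 4.23

The 99% CI is wider by 4.23 - 2.63 = 1.60.
Higher confidence requires a wider interval.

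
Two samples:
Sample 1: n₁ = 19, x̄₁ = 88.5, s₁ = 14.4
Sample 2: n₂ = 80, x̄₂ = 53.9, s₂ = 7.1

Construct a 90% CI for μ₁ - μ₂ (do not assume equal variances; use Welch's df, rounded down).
(28.74, 40.46)

Difference: x̄₁ - x̄₂ = 34.60
SE = √(s₁²/n₁ + s₂²/n₂) = √(14.4²/19 + 7.1²/80) = 3.3976
df = 20.12 → 20 (Welch–Satterthwaite, rounded down)
t* = 1.725

CI: 34.60 ± 1.725 · 3.3976 = 34.60 ± 5.86 = (28.74, 40.46)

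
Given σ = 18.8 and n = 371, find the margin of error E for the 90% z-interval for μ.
Margin of error = 1.61

Margin of error = z* · σ/√n
= 1.645 · 18.8/√371
= 1.645 · 18.8/19.2614
= 1.61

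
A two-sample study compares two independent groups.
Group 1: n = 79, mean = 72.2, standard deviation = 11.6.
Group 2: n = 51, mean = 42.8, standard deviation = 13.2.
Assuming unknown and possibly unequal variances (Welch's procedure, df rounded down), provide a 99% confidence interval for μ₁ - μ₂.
(23.45, 35.35)

Difference: x̄₁ - x̄₂ = 29.40
SE = √(s₁²/n₁ + s₂²/n₂) = √(11.6²/79 + 13.2²/51) = 2.2627
df = 96.85 → 96 (Welch–Satterthwaite, rounded down)
t* = 2.628

CI: 29.40 ± 2.628 · 2.2627 = 29.40 ± 5.95 = (23.45, 35.35)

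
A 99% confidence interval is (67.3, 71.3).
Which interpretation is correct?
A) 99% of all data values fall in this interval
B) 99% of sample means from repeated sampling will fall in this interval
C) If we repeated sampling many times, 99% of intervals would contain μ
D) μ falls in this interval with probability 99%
C

A) Wrong — a CI is about the parameter μ, not individual data values.
B) Wrong — coverage applies to intervals containing μ, not to future x̄ values.
C) Correct — this is the frequentist long-run coverage interpretation.
D) Wrong — μ is fixed; the randomness lives in the interval, not in μ.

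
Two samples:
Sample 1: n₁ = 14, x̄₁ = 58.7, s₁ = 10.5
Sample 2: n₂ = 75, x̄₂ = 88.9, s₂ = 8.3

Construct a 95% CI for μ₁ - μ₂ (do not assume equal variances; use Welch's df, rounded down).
(-36.49, -23.91)

Difference: x̄₁ - x̄₂ = -30.20
SE = √(s₁²/n₁ + s₂²/n₂) = √(10.5²/14 + 8.3²/75) = 2.9654
df = 16.17 → 16 (Welch–Satterthwaite, rounded down)
t* = 2.120

CI: -30.20 ± 2.120 · 2.9654 = -30.20 ± 6.29 = (-36.49, -23.91)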